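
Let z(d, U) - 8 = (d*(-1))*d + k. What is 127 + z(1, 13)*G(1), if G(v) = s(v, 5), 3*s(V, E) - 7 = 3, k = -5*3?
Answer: 301/3 ≈ 100.33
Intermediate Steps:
k = -15
z(d, U) = -7 - d² (z(d, U) = 8 + ((d*(-1))*d - 15) = 8 + ((-d)*d - 15) = 8 + (-d² - 15) = 8 + (-15 - d²) = -7 - d²)
s(V, E) = 10/3 (s(V, E) = 7/3 + (⅓)*3 = 7/3 + 1 = 10/3)
G(v) = 10/3
127 + z(1, 13)*G(1) = 127 + (-7 - 1*1²)*(10/3) = 127 + (-7 - 1*1)*(10/3) = 127 + (-7 - 1)*(10/3) = 127 - 8*10/3 = 127 - 80/3 = 301/3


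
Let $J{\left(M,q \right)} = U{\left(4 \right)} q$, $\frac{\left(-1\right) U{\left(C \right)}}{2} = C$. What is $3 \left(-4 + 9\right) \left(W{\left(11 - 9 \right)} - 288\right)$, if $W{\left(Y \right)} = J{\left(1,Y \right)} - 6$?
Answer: $-4650$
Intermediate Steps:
$U{\left(C \right)} = - 2 C$
$J{\left(M,q \right)} = - 8 q$ ($J{\left(M,q \right)} = \left(-2\right) 4 q = - 8 q$)
$W{\left(Y \right)} = -6 - 8 Y$ ($W{\left(Y \right)} = - 8 Y - 6 = -6 - 8 Y$)
$3 \left(-4 + 9\right) \left(W{\left(11 - 9 \right)} - 288\right) = 3 \left(-4 + 9\right) \left(\left(-6 - 8 \left(11 - 9\right)\right) - 288\right) = 3 \cdot 5 \left(\left(-6 - 8 \left(11 - 9\right)\right) - 288\right) = 15 \left(\left(-6 - 16\right) - 288\right) = 15 \left(-22 - 288\right) = 15 \left(-310\right) = -4650$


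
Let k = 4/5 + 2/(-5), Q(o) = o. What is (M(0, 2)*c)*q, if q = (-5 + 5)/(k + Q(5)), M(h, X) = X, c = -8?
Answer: 0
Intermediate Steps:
k = ⅖ (k = 4*(⅕) + 2*(-⅕) = ⅘ - ⅖ = ⅖ ≈ 0.40000)
q = 0 (q = (-5 + 5)/(⅖ + 5) = 0/(27/5) = 0*(5/27) = 0)
(M(0, 2)*c)*q = (2*(-8))*0 = -16*0 = 0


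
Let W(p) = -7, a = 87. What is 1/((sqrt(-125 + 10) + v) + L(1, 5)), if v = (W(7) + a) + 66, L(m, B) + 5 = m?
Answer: 142/20279 - I*sqrt(115)/20279 ≈ 0.0070023 - 0.00052881*I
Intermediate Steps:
L(m, B) = -5 + m
v = 146 (v = (-7 + 87) + 66 = 80 + 66 = 146)
1/((sqrt(-125 + 10) + v) + L(1, 5)) = 1/((sqrt(-125 + 10) + 146) + (-5 + 1)) = 1/((sqrt(-115) + 146) - 4) = 1/((I*sqrt(115) + 146) - 4) = 1/((146 + I*sqrt(115)) - 4) = 1/(142 + I*sqrt(115))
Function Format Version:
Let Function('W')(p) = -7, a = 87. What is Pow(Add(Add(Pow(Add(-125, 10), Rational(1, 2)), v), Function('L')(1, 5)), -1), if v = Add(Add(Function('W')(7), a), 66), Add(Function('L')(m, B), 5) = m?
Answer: Add(Rational(142, 20279), Mul(Rational(-1, 20279), I, Pow(115, Rational(1, 2)))) ≈ Add(0.0070023, Mul(-0.00052881, I))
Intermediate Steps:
Function('L')(m, B) = Add(-5, m)
v = 146 (v = Add(Add(-7, 87), 66) = Add(80, 66) = 146)
Pow(Add(Add(Pow(Add(-125, 10), Rational(1, 2)), v), Function('L')(1, 5)), -1) = Pow(Add(Add(Pow(Add(-125, 10), Rational(1, 2)), 146), Add(-5, 1)), -1) = Pow(Add(Add(Pow(-115, Rational(1, 2)), 146), -4), -1) = Pow(Add(Add(Mul(I, Pow(115, Rational(1, 2))), 146), -4), -1) = Pow(Add(Add(146, Mul(I, Pow(115, Rational(1, 2)))), -4), -1) = Pow(Add(142, Mul(I, Pow(115, Rational(1, 2)))), -1)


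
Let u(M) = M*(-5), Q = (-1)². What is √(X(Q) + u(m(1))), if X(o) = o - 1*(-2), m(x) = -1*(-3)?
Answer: 2*I*√3 ≈ 3.4641*I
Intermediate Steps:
Q = 1
m(x) = 3
X(o) = 2 + o (X(o) = o + 2 = 2 + o)
u(M) = -5*M
√(X(Q) + u(m(1))) = √((2 + 1) - 5*3) = √(3 - 15) = √(-12) = 2*I*√3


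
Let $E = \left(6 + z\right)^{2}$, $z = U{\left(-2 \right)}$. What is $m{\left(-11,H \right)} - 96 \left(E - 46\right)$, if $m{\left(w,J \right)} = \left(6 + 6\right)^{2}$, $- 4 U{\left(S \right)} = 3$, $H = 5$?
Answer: $1914$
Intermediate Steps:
$U{\left(S \right)} = - \frac{3}{4}$ ($U{\left(S \right)} = \left(- \frac{1}{4}\right) 3 = - \frac{3}{4}$)
$z = - \frac{3}{4} \approx -0.75$
$m{\left(w,J \right)} = 144$ ($m{\left(w,J \right)} = 12^{2} = 144$)
$E = \frac{441}{16}$ ($E = \left(6 - \frac{3}{4}\right)^{2} = \left(\frac{21}{4}\right)^{2} = \frac{441}{16} \approx 27.563$)
$m{\left(-11,H \right)} - 96 \left(E - 46\right) = 144 - 96 \left(\frac{441}{16} - 46\right) = 144 - -1770 = 144 + 1770 = 1914$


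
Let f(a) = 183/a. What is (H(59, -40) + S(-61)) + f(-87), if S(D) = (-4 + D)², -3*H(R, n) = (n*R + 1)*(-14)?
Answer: -590362/87 ≈ -6785.8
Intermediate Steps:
H(R, n) = 14/3 + 14*R*n/3 (H(R, n) = -(n*R + 1)*(-14)/3 = -(R*n + 1)*(-14)/3 = -(1 + R*n)*(-14)/3 = -(-14 - 14*R*n)/3 = 14/3 + 14*R*n/3)
(H(59, -40) + S(-61)) + f(-87) = ((14/3 + (14/3)*59*(-40)) + (-4 - 61)²) + 183/(-87) = ((14/3 - 33040/3) + (-65)²) + 183*(-1/87) = (-33026/3 + 4225) - 61/29 = -20351/3 - 61/29 = -590362/87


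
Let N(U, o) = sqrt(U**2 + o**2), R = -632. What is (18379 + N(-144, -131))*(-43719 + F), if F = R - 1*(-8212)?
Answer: -664198681 - 36139*sqrt(37897) ≈ -6.7123e+8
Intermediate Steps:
F = 7580 (F = -632 - 1*(-8212) = -632 + 8212 = 7580)
(18379 + N(-144, -131))*(-43719 + F) = (18379 + sqrt((-144)**2 + (-131)**2))*(-43719 + 7580) = (18379 + sqrt(20736 + 17161))*(-36139) = (18379 + sqrt(37897))*(-36139) = -664198681 - 36139*sqrt(37897)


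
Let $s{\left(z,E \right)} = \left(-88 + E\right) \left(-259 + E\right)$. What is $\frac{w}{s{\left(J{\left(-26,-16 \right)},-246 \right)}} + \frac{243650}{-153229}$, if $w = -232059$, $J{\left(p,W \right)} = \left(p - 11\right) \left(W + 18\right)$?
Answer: $- \frac{76654614011}{25845135430} \approx -2.9659$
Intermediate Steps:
$J{\left(p,W \right)} = \left(-11 + p\right) \left(18 + W\right)$
$s{\left(z,E \right)} = \left(-259 + E\right) \left(-88 + E\right)$
$\frac{w}{s{\left(J{\left(-26,-16 \right)},-246 \right)}} + \frac{243650}{-153229} = - \frac{232059}{22792 + \left(-246\right)^{2} - -85362} + \frac{243650}{-153229} = - \frac{232059}{22792 + 60516 + 85362} + 243650 \left(- \frac{1}{153229}\right) = - \frac{232059}{168670} - \frac{243650}{153229} = - \frac{76654614011}{25845135430}$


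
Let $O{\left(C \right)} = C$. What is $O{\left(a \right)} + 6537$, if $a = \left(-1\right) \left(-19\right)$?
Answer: $6556$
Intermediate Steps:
$a = 19$
$O{\left(a \right)} + 6537 = 19 + 6537 = 6556$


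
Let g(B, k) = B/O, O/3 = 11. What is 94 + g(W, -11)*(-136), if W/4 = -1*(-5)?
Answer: 382/33 ≈ 11.576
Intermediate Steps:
O = 33 (O = 3*11 = 33)
W = 20 (W = 4*(-1*(-5)) = 4*5 = 20)
g(B, k) = B/33
94 + g(W, -11)*(-136) = 94 + ((1/33)*20)*(-136) = 94 + (20/33)*(-136) = 94 - 2720/33 = 382/33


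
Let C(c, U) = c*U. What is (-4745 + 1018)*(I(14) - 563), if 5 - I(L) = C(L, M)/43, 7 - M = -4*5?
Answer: 90834444/43 ≈ 2.1124e+6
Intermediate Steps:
M = 27 (M = 7 - (-4)*5 = 7 - 1*(-20) = 7 + 20 = 27)
C(c, U) = U*c
I(L) = 5 - 27*L/43
(-4745 + 1018)*(I(14) - 563) = (-4745 + 1018)*((5 - 27/43*14) - 563) = -3727*((5 - 378/43) - 563) = -3727*(-163/43 - 563) = -3727*(-24372/43) = 90834444/43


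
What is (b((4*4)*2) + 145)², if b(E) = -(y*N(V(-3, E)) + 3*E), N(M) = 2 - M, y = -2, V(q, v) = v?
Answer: 121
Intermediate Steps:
b(E) = 4 - 5*E (b(E) = -(-2*(2 - E) + 3*E) = -((-4 + 2*E) + 3*E) = -(-4 + 5*E) = 4 - 5*E)
(b((4*4)*2) + 145)² = ((4 - 5*4*4*2) + 145)² = ((4 - 80*2) + 145)² = ((4 - 5*32) + 145)² = ((4 - 160) + 145)² = (-156 + 145)² = (-11)² = 121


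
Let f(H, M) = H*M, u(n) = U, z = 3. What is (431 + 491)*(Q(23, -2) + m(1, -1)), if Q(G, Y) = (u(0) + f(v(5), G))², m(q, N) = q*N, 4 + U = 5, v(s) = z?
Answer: 4516878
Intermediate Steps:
v(s) = 3
U = 1 (U = -4 + 5 = 1)
u(n) = 1
m(q, N) = N*q
Q(G, Y) = (1 + 3*G)²
(431 + 491)*(Q(23, -2) + m(1, -1)) = (431 + 491)*((1 + 3*23)² - 1*1) = 922*((1 + 69)² - 1) = 922*(70² - 1) = 922*(4900 - 1) = 922*4899 = 4516878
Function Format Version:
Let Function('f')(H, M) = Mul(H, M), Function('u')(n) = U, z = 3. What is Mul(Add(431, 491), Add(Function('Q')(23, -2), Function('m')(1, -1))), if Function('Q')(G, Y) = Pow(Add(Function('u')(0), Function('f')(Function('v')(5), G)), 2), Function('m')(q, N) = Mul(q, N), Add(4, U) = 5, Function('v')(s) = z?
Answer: 4516878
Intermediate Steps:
Function('v')(s) = 3
U = 1 (U = Add(-4, 5) = 1)
Function('u')(n) = 1
Function('m')(q, N) = Mul(N, q)
Function('Q')(G, Y) = Pow(Add(1, Mul(3, G)), 2)
Mul(Add(431, 491), Add(Function('Q')(23, -2), Function('m')(1, -1))) = Mul(Add(431, 491), Add(Pow(Add(1, Mul(3, 23)), 2), Mul(-1, 1))) = Mul(922, Add(Pow(Add(1, 69), 2), -1)) = Mul(922, Add(Pow(70, 2), -1)) = Mul(922, Add(4900, -1)) = Mul(922, 4899) = 4516878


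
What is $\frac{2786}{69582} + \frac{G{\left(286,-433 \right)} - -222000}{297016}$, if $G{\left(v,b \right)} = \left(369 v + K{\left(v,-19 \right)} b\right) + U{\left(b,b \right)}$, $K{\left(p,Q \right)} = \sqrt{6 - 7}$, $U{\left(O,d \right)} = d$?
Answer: $\frac{11793914179}{10333483656} - \frac{433 i}{297016} \approx 1.1413 - 0.0014578 i$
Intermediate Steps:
$K{\left(p,Q \right)} = i$ ($K{\left(p,Q \right)} = \sqrt{-1} = i$)
$G{\left(v,b \right)} = b + 369 v + i b$ ($G{\left(v,b \right)} = \left(369 v + i b\right) + b = b + 369 v + i b$)
$\frac{2786}{69582} + \frac{G{\left(286,-433 \right)} - -222000}{297016} = \frac{2786}{69582} + \frac{\left(-433 + 369 \cdot 286 + i \left(-433\right)\right) - -222000}{297016} = 2786 \cdot \frac{1}{69582} + \left(\left(-433 + 105534 - 433 i\right) + 222000\right) \frac{1}{297016} = \frac{1393}{34791} + \left(\left(105101 - 433 i\right) + 222000\right) \frac{1}{297016} = \frac{1393}{34791} + \left(327101 - 433 i\right) \frac{1}{297016} = \frac{1393}{34791} + \left(\frac{327101}{297016} - \frac{433 i}{297016}\right) = \frac{11793914179}{10333483656} - \frac{433 i}{297016}$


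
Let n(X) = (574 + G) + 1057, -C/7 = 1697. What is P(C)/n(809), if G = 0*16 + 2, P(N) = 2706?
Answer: 2706/1633 ≈ 1.6571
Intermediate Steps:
C = -11879 (C = -7*1697 = -11879)
G = 2 (G = 0 + 2 = 2)
n(X) = 1633 (n(X) = (574 + 2) + 1057 = 576 + 1057 = 1633)
P(C)/n(809) = 2706/1633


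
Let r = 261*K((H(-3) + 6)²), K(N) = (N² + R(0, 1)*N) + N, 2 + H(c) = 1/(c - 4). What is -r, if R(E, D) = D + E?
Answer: -157352463/2401 ≈ -65536.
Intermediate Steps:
H(c) = -2 + 1/(-4 + c) (H(c) = -2 + 1/(c - 4) = -2 + 1/(-4 + c))
K(N) = N² + 2*N (K(N) = (N² + (1 + 0)*N) + N = (N² + 1*N) + N = (N² + N) + N = (N + N²) + N = N² + 2*N)
r = 157352463/2401 (r = 261*(((9 - 2*(-3))/(-4 - 3) + 6)²*(2 + ((9 - 2*(-3))/(-4 - 3) + 6)²)) = 261*(((9 + 6)/(-7) + 6)²*(2 + ((9 + 6)/(-7) + 6)²)) = 261*((-⅐*15 + 6)²*(2 + (-⅐*15 + 6)²)) = 261*((-15/7 + 6)²*(2 + (-15/7 + 6)²)) = 261*((27/7)²*(2 + (27/7)²)) = 261*(729*(2 + 729/49)/49) = 261*((729/49)*(827/49)) = 261*(602883/2401) = 157352463/2401 ≈ 65536.)
-r = -1*157352463/2401 = -157352463/2401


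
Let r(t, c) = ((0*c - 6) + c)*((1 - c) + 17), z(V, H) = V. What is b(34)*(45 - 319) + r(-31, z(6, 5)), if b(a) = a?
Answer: -9316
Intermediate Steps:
r(t, c) = (-6 + c)*(18 - c) (r(t, c) = ((0 - 6) + c)*(18 - c) = (-6 + c)*(18 - c))
b(34)*(45 - 319) + r(-31, z(6, 5)) = 34*(45 - 319) + (-108 - 1*6² + 24*6) = 34*(-274) + (-108 - 1*36 + 144) = -9316 + (-108 - 36 + 144) = -9316 + 0 = -9316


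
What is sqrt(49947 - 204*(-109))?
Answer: sqrt(72183) ≈ 268.67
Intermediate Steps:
sqrt(49947 - 204*(-109)) = sqrt(49947 + 22236) = sqrt(72183)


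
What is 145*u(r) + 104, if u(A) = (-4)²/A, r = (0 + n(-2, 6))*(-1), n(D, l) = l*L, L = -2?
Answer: 892/3 ≈ 297.33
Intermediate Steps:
n(D, l) = -2*l (n(D, l) = l*(-2) = -2*l)
r = 12 (r = (0 - 2*6)*(-1) = (0 - 12)*(-1) = -12*(-1) = 12)
u(A) = 16/A
145*u(r) + 104 = 145*(16/12) + 104 = 145*(16*(1/12)) + 104 = 145*(4/3) + 104 = 580/3 + 104 = 892/3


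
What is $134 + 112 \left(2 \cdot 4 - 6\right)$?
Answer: $358$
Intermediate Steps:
$134 + 112 \left(2 \cdot 4 - 6\right) = 134 + 112 \left(8 - 6\right) = 134 + 112 \cdot 2 = 134 + 224 = 358$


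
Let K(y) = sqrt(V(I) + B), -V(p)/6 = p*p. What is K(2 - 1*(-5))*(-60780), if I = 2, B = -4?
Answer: -121560*I*sqrt(7) ≈ -3.2162e+5*I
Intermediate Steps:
V(p) = -6*p**2 (V(p) = -6*p*p = -6*p**2)
K(y) = 2*I*sqrt(7) (K(y) = sqrt(-6*2**2 - 4) = sqrt(-6*4 - 4) = sqrt(-24 - 4) = sqrt(-28) = 2*I*sqrt(7))
K(2 - 1*(-5))*(-60780) = (2*I*sqrt(7))*(-60780) = -121560*I*sqrt(7)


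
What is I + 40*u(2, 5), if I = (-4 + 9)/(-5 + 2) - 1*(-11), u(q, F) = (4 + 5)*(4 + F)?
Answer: 9748/3 ≈ 3249.3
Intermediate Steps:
u(q, F) = 36 + 9*F (u(q, F) = 9*(4 + F) = 36 + 9*F)
I = 28/3 (I = 5/(-3) + 11 = 5*(-⅓) + 11 = -5/3 + 11 = 28/3 ≈ 9.3333)
I + 40*u(2, 5) = 28/3 + 40*(36 + 9*5) = 28/3 + 40*(36 + 45) = 28/3 + 40*81 = 28/3 + 3240 = 9748/3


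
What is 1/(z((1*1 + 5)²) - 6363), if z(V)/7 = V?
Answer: -1/6111 ≈ -0.00016364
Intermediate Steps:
z(V) = 7*V
1/(z((1*1 + 5)²) - 6363) = 1/(7*(1*1 + 5)² - 6363) = 1/(7*(1 + 5)² - 6363) = 1/(7*6² - 6363) = 1/(7*36 - 6363) = 1/(252 - 6363) = 1/(-6111) = -1/6111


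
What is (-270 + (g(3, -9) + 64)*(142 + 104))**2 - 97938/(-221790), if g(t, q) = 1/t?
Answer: 8945128428563/36965 ≈ 2.4199e+8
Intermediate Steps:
(-270 + (g(3, -9) + 64)*(142 + 104))**2 - 97938/(-221790) = (-270 + (1/3 + 64)*(142 + 104))**2 - 97938/(-221790) = (-270 + (1/3 + 64)*246)**2 - 97938*(-1/221790) = (-270 + (193/3)*246)**2 + 16323/36965 = (-270 + 15826)**2 + 16323/36965 = 15556**2 + 16323/36965 = 241989136 + 16323/36965 = 8945128428563/36965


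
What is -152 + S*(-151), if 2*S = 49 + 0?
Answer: -7703/2 ≈ -3851.5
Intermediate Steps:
S = 49/2 (S = (49 + 0)/2 = (½)*49 = 49/2 ≈ 24.500)
-152 + S*(-151) = -152 + (49/2)*(-151) = -152 - 7399/2 = -7703/2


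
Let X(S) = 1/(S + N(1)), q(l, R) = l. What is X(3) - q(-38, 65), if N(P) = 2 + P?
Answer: 229/6 ≈ 38.167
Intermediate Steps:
X(S) = 1/(3 + S) (X(S) = 1/(S + (2 + 1)) = 1/(S + 3) = 1/(3 + S))
X(3) - q(-38, 65) = 1/(3 + 3) - 1*(-38) = 1/6 + 38 = ⅙ + 38 = 229/6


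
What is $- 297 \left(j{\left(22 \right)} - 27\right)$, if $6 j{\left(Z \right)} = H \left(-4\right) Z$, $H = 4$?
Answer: $25443$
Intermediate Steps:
$j{\left(Z \right)} = - \frac{8 Z}{3}$ ($j{\left(Z \right)} = \frac{4 \left(-4\right) Z}{6} = \frac{\left(-16\right) Z}{6} = - \frac{8 Z}{3}$)
$- 297 \left(j{\left(22 \right)} - 27\right) = - 297 \left(\left(- \frac{8}{3}\right) 22 - 27\right) = - 297 \left(- \frac{176}{3} - 27\right) = \left(-297\right) \left(- \frac{257}{3}\right) = 25443$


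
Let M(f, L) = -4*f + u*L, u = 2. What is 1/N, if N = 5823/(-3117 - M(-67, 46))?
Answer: -1159/1941 ≈ -0.59711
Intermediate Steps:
M(f, L) = -4*f + 2*L
N = -1941/1159 (N = 5823/(-3117 - (-4*(-67) + 2*46)) = 5823/(-3117 - (268 + 92)) = 5823/(-3117 - 1*360) = 5823/(-3117 - 360) = 5823/(-3477) = 5823*(-1/3477) = -1941/1159 ≈ -1.6747)
1/N = 1/(-1941/1159) = -1159/1941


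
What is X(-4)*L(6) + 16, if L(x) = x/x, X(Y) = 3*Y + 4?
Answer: 8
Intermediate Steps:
X(Y) = 4 + 3*Y
L(x) = 1
X(-4)*L(6) + 16 = (4 + 3*(-4))*1 + 16 = (4 - 12)*1 + 16 = -8*1 + 16 = -8 + 16 = 8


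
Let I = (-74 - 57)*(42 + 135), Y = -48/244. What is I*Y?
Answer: 278244/61 ≈ 4561.4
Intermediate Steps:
Y = -12/61 (Y = -48*1/244 = -12/61 ≈ -0.19672)
I = -23187 (I = -131*177 = -23187)
I*Y = -23187*(-12/61) = 278244/61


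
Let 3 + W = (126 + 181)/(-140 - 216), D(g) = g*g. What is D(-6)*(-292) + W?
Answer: -3743647/356 ≈ -10516.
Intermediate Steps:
D(g) = g²
W = -1375/356 (W = -3 + (126 + 181)/(-140 - 216) = -3 + 307/(-356) = -3 + 307*(-1/356) = -3 - 307/356 = -1375/356 ≈ -3.8624)
D(-6)*(-292) + W = (-6)²*(-292) - 1375/356 = 36*(-292) - 1375/356 = -10512 - 1375/356 = -3743647/356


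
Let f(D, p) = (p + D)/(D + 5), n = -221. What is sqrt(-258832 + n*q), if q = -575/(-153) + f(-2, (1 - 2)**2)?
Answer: 10*I*sqrt(23363)/3 ≈ 509.5*I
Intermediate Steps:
f(D, p) = (D + p)/(5 + D)
q = 524/153 (q = -575/(-153) + (-2 + (1 - 2)**2)/(5 - 2) = -575*(-1/153) + (-2 + (-1)**2)/3 = 575/153 + (-2 + 1)/3 = 575/153 + (1/3)*(-1) = 575/153 - 1/3 = 524/153 ≈ 3.4248)
sqrt(-258832 + n*q) = sqrt(-258832 - 221*524/153) = sqrt(-258832 - 6812/9) = sqrt(-2336300/9) = 10*I*sqrt(23363)/3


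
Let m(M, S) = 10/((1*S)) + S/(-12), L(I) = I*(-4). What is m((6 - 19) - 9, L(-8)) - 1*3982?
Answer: -191249/48 ≈ -3984.4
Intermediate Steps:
L(I) = -4*I
m(M, S) = 10/S - S/12 (m(M, S) = 10/S + S*(-1/12) = 10/S - S/12)
m((6 - 19) - 9, L(-8)) - 1*3982 = (10/((-4*(-8))) - (-1)*(-8)/3) - 1*3982 = (10/32 - 1/12*32) - 3982 = (10*(1/32) - 8/3) - 3982 = (5/16 - 8/3) - 3982 = -113/48 - 3982 = -191249/48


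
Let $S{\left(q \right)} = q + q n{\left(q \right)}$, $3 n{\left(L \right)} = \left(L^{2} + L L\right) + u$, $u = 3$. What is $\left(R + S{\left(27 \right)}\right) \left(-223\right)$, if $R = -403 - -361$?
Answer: $-2928882$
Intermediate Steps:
$n{\left(L \right)} = 1 + \frac{2 L^{2}}{3}$ ($n{\left(L \right)} = \frac{\left(L^{2} + L L\right) + 3}{3} = \frac{\left(L^{2} + L^{2}\right) + 3}{3} = \frac{2 L^{2} + 3}{3} = \frac{3 + 2 L^{2}}{3} = 1 + \frac{2 L^{2}}{3}$)
$S{\left(q \right)} = q + q \left(1 + \frac{2 q^{2}}{3}\right)$
$R = -42$ ($R = -403 + 361 = -42$)
$\left(R + S{\left(27 \right)}\right) \left(-223\right) = \left(-42 + \frac{2}{3} \cdot 27 \left(3 + 27^{2}\right)\right) \left(-223\right) = \left(-42 + \frac{2}{3} \cdot 27 \left(3 + 729\right)\right) \left(-223\right) = \left(-42 + \frac{2}{3} \cdot 27 \cdot 732\right) \left(-223\right) = \left(-42 + 13176\right) \left(-223\right) = 13134 \left(-223\right) = -2928882$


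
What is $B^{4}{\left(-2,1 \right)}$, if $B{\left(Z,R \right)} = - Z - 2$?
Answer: $0$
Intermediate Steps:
$B{\left(Z,R \right)} = -2 - Z$ ($B{\left(Z,R \right)} = - Z - 2 = -2 - Z$)
$B^{4}{\left(-2,1 \right)} = \left(-2 - -2\right)^{4} = \left(-2 + 2\right)^{4} = 0^{4} = 0$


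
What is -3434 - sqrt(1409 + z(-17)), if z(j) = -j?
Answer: -3434 - sqrt(1426) ≈ -3471.8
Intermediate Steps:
-3434 - sqrt(1409 + z(-17)) = -3434 - sqrt(1409 - 1*(-17)) = -3434 - sqrt(1409 + 17) = -3434 - sqrt(1426)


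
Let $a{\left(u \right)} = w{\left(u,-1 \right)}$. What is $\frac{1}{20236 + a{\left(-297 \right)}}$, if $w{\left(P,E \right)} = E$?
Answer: $\frac{1}{20235} \approx 4.9419 \cdot 10^{-5}$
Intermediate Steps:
$a{\left(u \right)} = -1$
$\frac{1}{20236 + a{\left(-297 \right)}} = \frac{1}{20236 - 1} = \frac{1}{20235}$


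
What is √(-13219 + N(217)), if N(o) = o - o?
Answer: I*√13219 ≈ 114.97*I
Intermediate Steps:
N(o) = 0
√(-13219 + N(217)) = √(-13219 + 0) = √(-13219) = I*√13219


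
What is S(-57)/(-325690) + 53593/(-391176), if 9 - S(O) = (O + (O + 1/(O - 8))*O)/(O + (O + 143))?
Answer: -16413785083889/120076490032200 ≈ -0.13669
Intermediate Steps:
S(O) = 9 - (O + O*(O + 1/(-8 + O)))/(143 + 2*O) (S(O) = 9 - (O + (O + 1/(O - 8))*O)/(O + (O + 143)) = 9 - (O + (O + 1/(-8 + O))*O)/(O + (143 + O)) = 9 - (O + O*(O + 1/(-8 + O)))/(143 + 2*O))
S(-57)/(-325690) + 53593/(-391176) = ((-10296 - 1*(-57)³ + 25*(-57)² + 1150*(-57))/(-1144 + 2*(-57)² + 127*(-57)))/(-325690) + 53593/(-391176) = ((-10296 - 1*(-185193) + 25*3249 - 65550)/(-1144 + 2*3249 - 7239))*(-1/325690) + 53593*(-1/391176) = ((-10296 + 185193 + 81225 - 65550)/(-1144 + 6498 - 7239))*(-1/325690) - 53593/391176 = (190572/(-1885))*(-1/325690) - 53593/391176 = -1/1885*190572*(-1/325690) - 53593/391176 = -190572/1885*(-1/325690) - 53593/391176 = 95286/306962825 - 53593/391176 = -16413785083889/120076490032200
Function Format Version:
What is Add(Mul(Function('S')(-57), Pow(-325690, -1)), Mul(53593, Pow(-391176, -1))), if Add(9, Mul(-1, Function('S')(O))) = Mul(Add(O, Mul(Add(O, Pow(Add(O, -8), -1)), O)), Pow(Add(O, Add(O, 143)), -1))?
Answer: Rational(-16413785083889, 120076490032200) ≈ -0.13669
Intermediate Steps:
Function('S')(O) = Add(9, Mul(-1, Pow(Add(143, Mul(2, O)), -1), Add(O, Mul(O, Add(O, Pow(Add(-8, O), -1)))))) (Function('S')(O) = Add(9, Mul(-1, Mul(Add(O, Mul(Add(O, Pow(Add(O, -8), -1)), O)), Pow(Add(O, Add(O, 143)), -1)))) = Add(9, Mul(-1, Mul(Add(O, Mul(Add(O, Pow(Add(-8, O), -1)), O)), Pow(Add(O, Add(143, O)), -1)))) = Add(9, Mul(-1, Mul(Add(O, Mul(O, Add(O, Pow(Add(-8, O), -1)))), Pow(Add(143, Mul(2, O)), -1)))) = Add(9, Mul(-1, Mul(Pow(Add(143, Mul(2, O)), -1), Add(O, Mul(O, Add(O, Pow(Add(-8, O), -1))))))) = Add(9, Mul(-1, Pow(Add(143, Mul(2, O)), -1), Add(O, Mul(O, Add(O, Pow(Add(-8, O), -1)))))))
Add(Mul(Function('S')(-57), Pow(-325690, -1)), Mul(53593, Pow(-391176, -1))) = Add(Mul(Mul(Pow(Add(-1144, Mul(2, Pow(-57, 2)), Mul(127, -57)), -1), Add(-10296, Mul(-1, Pow(-57, 3)), Mul(25, Pow(-57, 2)), Mul(1150, -57))), Pow(-325690, -1)), Mul(53593, Pow(-391176, -1))) = Add(Mul(Mul(Pow(Add(-1144, Mul(2, 3249), -7239), -1), Add(-10296, Mul(-1, -185193), Mul(25, 3249), -65550)), Rational(-1, 325690)), Mul(53593, Rational(-1, 391176))) = Add(Mul(Mul(Pow(Add(-1144, 6498, -7239), -1), Add(-10296, 185193, 81225, -65550)), Rational(-1, 325690)), Rational(-53593, 391176)) = Add(Mul(Mul(Pow(-1885, -1), 190572), Rational(-1, 325690)), Rational(-53593, 391176)) = Add(Mul(Mul(Rational(-1, 1885), 190572), Rational(-1, 325690)), Rational(-53593, 391176)) = Add(Mul(Rational(-190572, 1885), Rational(-1, 325690)), Rational(-53593, 391176)) = Add(Rational(95286, 306962825), Rational(-53593, 391176)) = Rational(-16413785083889, 120076490032200)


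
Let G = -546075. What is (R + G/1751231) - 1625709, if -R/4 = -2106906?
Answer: 11911723861290/1751231 ≈ 6.8019e+6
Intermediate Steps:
R = 8427624 (R = -4*(-2106906) = 8427624)
(R + G/1751231) - 1625709 = (8427624 - 546075/1751231) - 1625709 = 14758715859069/1751231 - 1625709 = 11911723861290/1751231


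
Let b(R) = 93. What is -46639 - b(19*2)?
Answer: -46732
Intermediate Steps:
-46639 - b(19*2) = -46639 - 1*93 = -46639 - 93 = -46732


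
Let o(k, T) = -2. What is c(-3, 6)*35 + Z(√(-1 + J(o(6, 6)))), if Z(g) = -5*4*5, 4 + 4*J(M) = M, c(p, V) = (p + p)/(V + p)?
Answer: -170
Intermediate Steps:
c(p, V) = 2*p/(V + p) (c(p, V) = (2*p)/(V + p) = 2*p/(V + p))
J(M) = -1 + M/4
Z(g) = -100 (Z(g) = -20*5 = -100)
c(-3, 6)*35 + Z(√(-1 + J(o(6, 6)))) = (2*(-3)/(6 - 3))*35 - 100 = (2*(-3)/3)*35 - 100 = (2*(-3)*(⅓))*35 - 100 = -2*35 - 100 = -70 - 100 = -170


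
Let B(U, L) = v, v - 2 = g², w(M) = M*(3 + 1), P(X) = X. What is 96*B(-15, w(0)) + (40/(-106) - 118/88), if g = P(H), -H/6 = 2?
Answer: 32681305/2332 ≈ 14014.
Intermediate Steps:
H = -12 (H = -6*2 = -12)
g = -12
w(M) = 4*M (w(M) = M*4 = 4*M)
v = 146 (v = 2 + (-12)² = 2 + 144 = 146)
B(U, L) = 146
96*B(-15, w(0)) + (40/(-106) - 118/88) = 96*146 + (40/(-106) - 118/88) = 14016 + (40*(-1/106) - 118*1/88) = 14016 + (-20/53 - 59/44) = 14016 - 4007/2332 = 32681305/2332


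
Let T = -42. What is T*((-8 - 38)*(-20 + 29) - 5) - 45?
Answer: 17553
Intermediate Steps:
T*((-8 - 38)*(-20 + 29) - 5) - 45 = -42*((-8 - 38)*(-20 + 29) - 5) - 45 = -42*(-46*9 - 5) - 45 = -42*(-414 - 5) - 45 = -42*(-419) - 45 = 17598 - 45 = 17553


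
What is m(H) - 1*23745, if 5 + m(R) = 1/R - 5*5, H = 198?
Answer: -4707449/198 ≈ -23775.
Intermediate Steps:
m(R) = -30 + 1/R (m(R) = -5 + (1/R - 5*5) = -5 + (1/R - 25) = -5 + (-25 + 1/R) = -30 + 1/R)
m(H) - 1*23745 = (-30 + 1/198) - 1*23745 = (-30 + 1/198) - 23745 = -5939/198 - 23745 = -4707449/198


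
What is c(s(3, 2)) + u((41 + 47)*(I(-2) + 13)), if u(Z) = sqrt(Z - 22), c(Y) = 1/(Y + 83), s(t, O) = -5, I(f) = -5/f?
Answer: 1/78 + sqrt(1342) ≈ 36.646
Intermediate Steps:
c(Y) = 1/(83 + Y)
u(Z) = sqrt(-22 + Z)
c(s(3, 2)) + u((41 + 47)*(I(-2) + 13)) = 1/(83 - 5) + sqrt(-22 + (41 + 47)*(-5/(-2) + 13)) = 1/78 + sqrt(-22 + 88*(-5*(-1/2) + 13)) = 1/78 + sqrt(-22 + 88*(5/2 + 13)) = 1/78 + sqrt(-22 + 88*(31/2)) = 1/78 + sqrt(-22 + 1364) = 1/78 + sqrt(1342)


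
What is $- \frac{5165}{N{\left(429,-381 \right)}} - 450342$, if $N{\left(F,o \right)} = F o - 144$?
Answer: $- \frac{73672793641}{163593} \approx -4.5034 \cdot 10^{5}$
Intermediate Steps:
$N{\left(F,o \right)} = -144 + F o$
$- \frac{5165}{N{\left(429,-381 \right)}} - 450342 = - \frac{5165}{-144 + 429 \left(-381\right)} - 450342 = - \frac{5165}{-144 - 163449} - 450342 = - \frac{5165}{-163593} - 450342 = \left(-5165\right) \left(- \frac{1}{163593}\right) - 450342 = \frac{5165}{163593} - 450342 = - \frac{73672793641}{163593}$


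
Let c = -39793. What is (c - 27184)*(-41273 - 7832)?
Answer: 3288905585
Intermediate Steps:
(c - 27184)*(-41273 - 7832) = (-39793 - 27184)*(-41273 - 7832) = -66977*(-49105) = 3288905585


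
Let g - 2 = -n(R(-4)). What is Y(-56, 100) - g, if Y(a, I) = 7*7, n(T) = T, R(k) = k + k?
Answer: 39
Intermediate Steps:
R(k) = 2*k
Y(a, I) = 49
g = 10 (g = 2 - 2*(-4) = 2 - 1*(-8) = 2 + 8 = 10)
Y(-56, 100) - g = 49 - 1*10 = 49 - 10 = 39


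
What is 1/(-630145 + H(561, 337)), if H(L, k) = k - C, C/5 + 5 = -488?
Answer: -1/627343 ≈ -1.5940e-6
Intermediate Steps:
C = -2465 (C = -25 + 5*(-488) = -25 - 2440 = -2465)
H(L, k) = 2465 + k (H(L, k) = k - 1*(-2465) = k + 2465 = 2465 + k)
1/(-630145 + H(561, 337)) = 1/(-630145 + (2465 + 337)) = 1/(-630145 + 2802) = 1/(-627343) = -1/627343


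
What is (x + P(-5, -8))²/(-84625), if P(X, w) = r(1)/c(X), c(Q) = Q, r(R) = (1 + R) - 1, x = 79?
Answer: -155236/2115625 ≈ -0.073376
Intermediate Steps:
r(R) = R
P(X, w) = 1/X
(x + P(-5, -8))²/(-84625) = (79 + 1/(-5))²/(-84625) = (79 - ⅕)²*(-1/84625) = (394/5)²*(-1/84625) = (155236/25)*(-1/84625) = -155236/2115625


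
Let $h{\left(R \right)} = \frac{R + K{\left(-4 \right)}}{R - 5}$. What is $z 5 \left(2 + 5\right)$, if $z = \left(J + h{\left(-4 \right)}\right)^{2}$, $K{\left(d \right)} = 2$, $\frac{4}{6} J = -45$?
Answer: $\frac{51328235}{324} \approx 1.5842 \cdot 10^{5}$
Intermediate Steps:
$J = - \frac{135}{2}$ ($J = \frac{3}{2} \left(-45\right) = - \frac{135}{2} \approx -67.5$)
$h{\left(R \right)} = \frac{2 + R}{-5 + R}$ ($h{\left(R \right)} = \frac{R + 2}{R - 5} = \frac{2 + R}{-5 + R}$)
$z = \frac{1466521}{324}$ ($z = \left(- \frac{135}{2} + \frac{2 - 4}{-5 - 4}\right)^{2} = \left(- \frac{135}{2} + \frac{1}{-9} \left(-2\right)\right)^{2} = \left(- \frac{135}{2} - - \frac{2}{9}\right)^{2} = \left(- \frac{135}{2} + \frac{2}{9}\right)^{2} = \left(- \frac{1211}{18}\right)^{2} = \frac{1466521}{324} \approx 4526.3$)
$z 5 \left(2 + 5\right) = \frac{1466521 \cdot 5 \left(2 + 5\right)}{324} = \frac{1466521 \cdot 5 \cdot 7}{324} = \frac{1466521}{324} \cdot 35 = \frac{51328235}{324}$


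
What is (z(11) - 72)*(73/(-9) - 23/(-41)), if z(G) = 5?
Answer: 186662/369 ≈ 505.86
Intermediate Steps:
(z(11) - 72)*(73/(-9) - 23/(-41)) = (5 - 72)*(73/(-9) - 23/(-41)) = -67*(73*(-⅑) - 23*(-1/41)) = -67*(-73/9 + 23/41) = -67*(-2786/369) = 186662/369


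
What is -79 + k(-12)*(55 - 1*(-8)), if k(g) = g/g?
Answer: -16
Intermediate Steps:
k(g) = 1
-79 + k(-12)*(55 - 1*(-8)) = -79 + 1*(55 - 1*(-8)) = -79 + 1*(55 + 8) = -79 + 1*63 = -79 + 63 = -16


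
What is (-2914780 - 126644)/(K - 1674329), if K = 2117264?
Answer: -337936/49215 ≈ -6.8665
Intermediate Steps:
(-2914780 - 126644)/(K - 1674329) = (-2914780 - 126644)/(2117264 - 1674329) = -3041424/442935 = -3041424*1/442935 = -337936/49215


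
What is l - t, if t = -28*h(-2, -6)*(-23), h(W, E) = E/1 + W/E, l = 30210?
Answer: 101578/3 ≈ 33859.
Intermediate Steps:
h(W, E) = E + W/E (h(W, E) = E*1 + W/E = E + W/E)
t = -10948/3 (t = -28*(-6 - 2/(-6))*(-23) = -28*(-6 - 2*(-⅙))*(-23) = -28*(-6 + ⅓)*(-23) = -28*(-17/3)*(-23) = (476/3)*(-23) = -10948/3 ≈ -3649.3)
l - t = 30210 - 1*(-10948/3) = 30210 + 10948/3 = 101578/3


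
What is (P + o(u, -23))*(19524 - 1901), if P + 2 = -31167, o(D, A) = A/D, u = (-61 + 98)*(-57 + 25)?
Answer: -650360478479/1184 ≈ -5.4929e+8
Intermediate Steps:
u = -1184 (u = 37*(-32) = -1184)
P = -31169 (P = -2 - 31167 = -31169)
(P + o(u, -23))*(19524 - 1901) = (-31169 - 23/(-1184))*(19524 - 1901) = (-31169 - 23*(-1/1184))*17623 = (-31169 + 23/1184)*17623 = -36904073/1184*17623 = -650360478479/1184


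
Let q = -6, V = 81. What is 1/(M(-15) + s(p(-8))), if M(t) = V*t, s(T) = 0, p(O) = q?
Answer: -1/1215 ≈ -0.00082305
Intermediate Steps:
p(O) = -6
M(t) = 81*t
1/(M(-15) + s(p(-8))) = 1/(81*(-15) + 0) = 1/(-1215 + 0) = 1/(-1215) = -1/1215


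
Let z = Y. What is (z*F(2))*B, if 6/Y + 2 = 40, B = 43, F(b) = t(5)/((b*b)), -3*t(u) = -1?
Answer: 43/76 ≈ 0.56579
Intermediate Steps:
t(u) = ⅓ (t(u) = -⅓*(-1) = ⅓)
F(b) = 1/(3*b²) (F(b) = 1/(3*((b*b))) = 1/(3*(b²)) = 1/(3*b²))
Y = 3/19 (Y = 6/(-2 + 40) = 6/38 = 6*(1/38) = 3/19 ≈ 0.15789)
z = 3/19 ≈ 0.15789
(z*F(2))*B = (3*((⅓)/2²)/19)*43 = (3*((⅓)*(¼))/19)*43 = ((3/19)*(1/12))*43 = (1/76)*43 = 43/76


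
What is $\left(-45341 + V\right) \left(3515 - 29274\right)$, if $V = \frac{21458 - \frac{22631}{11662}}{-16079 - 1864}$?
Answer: $\frac{11638053424658509}{9964346} \approx 1.168 \cdot 10^{9}$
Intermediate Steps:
$V = - \frac{11915265}{9964346}$ ($V = \frac{21458 - \frac{3233}{1666}}{-17943} = \left(21458 - \frac{3233}{1666}\right) \left(- \frac{1}{17943}\right) = \frac{35745795}{1666} \left(- \frac{1}{17943}\right) = - \frac{11915265}{9964346} \approx -1.1958$)
$\left(-45341 + V\right) \left(3515 - 29274\right) = \left(-45341 - \frac{11915265}{9964346}\right) \left(3515 - 29274\right) = \left(- \frac{451805327251}{9964346}\right) \left(-25759\right) = \frac{11638053424658509}{9964346}$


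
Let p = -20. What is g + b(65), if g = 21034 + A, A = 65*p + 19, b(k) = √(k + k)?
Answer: 19753 + √130 ≈ 19764.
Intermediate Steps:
b(k) = √2*√k (b(k) = √(2*k) = √2*√k)
A = -1281 (A = 65*(-20) + 19 = -1300 + 19 = -1281)
g = 19753 (g = 21034 - 1281 = 19753)
g + b(65) = 19753 + √2*√65 = 19753 + √130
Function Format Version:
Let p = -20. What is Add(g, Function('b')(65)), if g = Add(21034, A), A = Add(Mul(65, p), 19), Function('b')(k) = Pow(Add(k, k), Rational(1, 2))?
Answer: Add(19753, Pow(130, Rational(1, 2))) ≈ 19764.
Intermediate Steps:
Function('b')(k) = Mul(Pow(2, Rational(1, 2)), Pow(k, Rational(1, 2))) (Function('b')(k) = Pow(Mul(2, k), Rational(1, 2)) = Mul(Pow(2, Rational(1, 2)), Pow(k, Rational(1, 2))))
A = -1281 (A = Add(Mul(65, -20), 19) = Add(-1300, 19) = -1281)
g = 19753 (g = Add(21034, -1281) = 19753)
Add(g, Function('b')(65)) = Add(19753, Mul(Pow(2, Rational(1, 2)), Pow(65, Rational(1, 2)))) = Add(19753, Pow(130, Rational(1, 2)))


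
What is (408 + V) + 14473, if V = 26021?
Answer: 40902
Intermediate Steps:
(408 + V) + 14473 = (408 + 26021) + 14473 = 26429 + 14473 = 40902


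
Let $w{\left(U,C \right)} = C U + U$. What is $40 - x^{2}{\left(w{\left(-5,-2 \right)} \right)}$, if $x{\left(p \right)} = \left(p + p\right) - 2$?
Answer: $-24$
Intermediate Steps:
$w{\left(U,C \right)} = U + C U$
$x{\left(p \right)} = -2 + 2 p$ ($x{\left(p \right)} = 2 p - 2 = -2 + 2 p$)
$40 - x^{2}{\left(w{\left(-5,-2 \right)} \right)} = 40 - \left(-2 + 2 \left(- 5 \left(1 - 2\right)\right)\right)^{2} = 40 - \left(-2 + 2 \left(\left(-5\right) \left(-1\right)\right)\right)^{2} = 40 - \left(-2 + 2 \cdot 5\right)^{2} = 40 - \left(-2 + 10\right)^{2} = 40 - 8^{2} = 40 - 64 = -24$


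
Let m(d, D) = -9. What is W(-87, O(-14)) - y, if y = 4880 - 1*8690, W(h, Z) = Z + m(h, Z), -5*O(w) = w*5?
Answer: 3815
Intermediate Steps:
O(w) = -w (O(w) = -w*5/5 = -w)
W(h, Z) = -9 + Z (W(h, Z) = Z - 9 = -9 + Z)
y = -3810 (y = 4880 - 8690 = -3810)
W(-87, O(-14)) - y = (-9 - 1*(-14)) - 1*(-3810) = (-9 + 14) + 3810 = 5 + 3810 = 3815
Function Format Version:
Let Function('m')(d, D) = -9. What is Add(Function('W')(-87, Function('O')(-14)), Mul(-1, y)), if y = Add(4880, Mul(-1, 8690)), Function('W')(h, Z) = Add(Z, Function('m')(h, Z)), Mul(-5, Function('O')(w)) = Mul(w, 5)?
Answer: 3815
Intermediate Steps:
Function('O')(w) = Mul(-1, w) (Function('O')(w) = Mul(Rational(-1, 5), Mul(w, 5)) = Mul(Rational(-1, 5), Mul(5, w)) = Mul(-1, w))
Function('W')(h, Z) = Add(-9, Z) (Function('W')(h, Z) = Add(Z, -9) = Add(-9, Z))
y = -3810 (y = Add(4880, -8690) = -3810)
Add(Function('W')(-87, Function('O')(-14)), Mul(-1, y)) = Add(Add(-9, Mul(-1, -14)), Mul(-1, -3810)) = Add(Add(-9, 14), 3810) = Add(5, 3810) = 3815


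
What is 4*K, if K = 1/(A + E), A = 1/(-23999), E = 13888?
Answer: 95996/333298111 ≈ 0.00028802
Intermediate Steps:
A = -1/23999 ≈ -4.1668e-5
K = 23999/333298111 (K = 1/(-1/23999 + 13888) = 1/(333298111/23999) = 23999/333298111 ≈ 7.2005e-5)
4*K = 4*(23999/333298111) = 95996/333298111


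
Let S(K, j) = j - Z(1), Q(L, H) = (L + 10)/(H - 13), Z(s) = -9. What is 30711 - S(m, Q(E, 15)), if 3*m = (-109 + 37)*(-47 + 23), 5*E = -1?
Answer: 306971/10 ≈ 30697.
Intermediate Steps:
E = -⅕ (E = (⅕)*(-1) = -⅕ ≈ -0.20000)
Q(L, H) = (10 + L)/(-13 + H)
m = 576 (m = ((-109 + 37)*(-47 + 23))/3 = (-72*(-24))/3 = (⅓)*1728 = 576)
S(K, j) = 9 + j (S(K, j) = j - 1*(-9) = j + 9 = 9 + j)
30711 - S(m, Q(E, 15)) = 30711 - (9 + (10 - ⅕)/(-13 + 15)) = 30711 - (9 + (49/5)/2) = 30711 - (9 + (½)*(49/5)) = 30711 - (9 + 49/10) = 30711 - 1*139/10 = 30711 - 139/10 = 306971/10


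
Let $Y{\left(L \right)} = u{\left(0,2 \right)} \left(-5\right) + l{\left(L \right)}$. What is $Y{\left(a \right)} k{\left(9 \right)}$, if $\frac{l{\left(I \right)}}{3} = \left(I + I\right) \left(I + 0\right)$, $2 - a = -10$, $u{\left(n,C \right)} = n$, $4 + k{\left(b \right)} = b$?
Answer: $4320$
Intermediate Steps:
$k{\left(b \right)} = -4 + b$
$a = 12$ ($a = 2 - -10 = 2 + 10 = 12$)
$l{\left(I \right)} = 6 I^{2}$ ($l{\left(I \right)} = 3 \left(I + I\right) \left(I + 0\right) = 3 \cdot 2 I I = 3 \cdot 2 I^{2} = 6 I^{2}$)
$Y{\left(L \right)} = 6 L^{2}$ ($Y{\left(L \right)} = 0 \left(-5\right) + 6 L^{2} = 0 + 6 L^{2} = 6 L^{2}$)
$Y{\left(a \right)} k{\left(9 \right)} = 6 \cdot 12^{2} \left(-4 + 9\right) = 6 \cdot 144 \cdot 5 = 864 \cdot 5 = 4320$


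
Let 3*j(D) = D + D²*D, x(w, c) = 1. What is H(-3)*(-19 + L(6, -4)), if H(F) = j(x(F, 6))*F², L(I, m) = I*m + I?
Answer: -222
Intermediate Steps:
j(D) = D/3 + D³/3 (j(D) = (D + D²*D)/3 = (D + D³)/3 = D/3 + D³/3)
L(I, m) = I + I*m
H(F) = 2*F²/3 (H(F) = ((⅓)*1*(1 + 1²))*F² = ((⅓)*1*(1 + 1))*F² = ((⅓)*1*2)*F² = 2*F²/3)
H(-3)*(-19 + L(6, -4)) = ((⅔)*(-3)²)*(-19 + 6*(1 - 4)) = ((⅔)*9)*(-19 + 6*(-3)) = 6*(-19 - 18) = 6*(-37) = -222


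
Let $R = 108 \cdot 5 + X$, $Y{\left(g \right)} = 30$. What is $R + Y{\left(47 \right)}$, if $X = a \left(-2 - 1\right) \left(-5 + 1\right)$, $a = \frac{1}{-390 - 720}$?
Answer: $\frac{105448}{185} \approx 569.99$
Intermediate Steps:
$a = - \frac{1}{1110}$ ($a = \frac{1}{-1110} = - \frac{1}{1110} \approx -0.0009009$)
$X = - \frac{2}{185}$ ($X = - \frac{\left(-2 - 1\right) \left(-5 + 1\right)}{1110} = - \frac{\left(-3\right) \left(-4\right)}{1110} = \left(- \frac{1}{1110}\right) 12 = - \frac{2}{185} \approx -0.010811$)
$R = \frac{99898}{185}$ ($R = 108 \cdot 5 - \frac{2}{185} = 540 - \frac{2}{185} = \frac{99898}{185} \approx 539.99$)
$R + Y{\left(47 \right)} = \frac{99898}{185} + 30 = \frac{105448}{185}$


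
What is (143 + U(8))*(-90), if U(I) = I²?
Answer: -18630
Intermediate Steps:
(143 + U(8))*(-90) = (143 + 8²)*(-90) = (143 + 64)*(-90) = 207*(-90) = -18630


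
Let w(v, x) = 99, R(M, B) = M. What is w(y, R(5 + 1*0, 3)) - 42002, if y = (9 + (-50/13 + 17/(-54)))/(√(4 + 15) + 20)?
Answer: -41903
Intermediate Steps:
y = 3397/(702*(20 + √19)) (y = (9 + (-50*1/13 + 17*(-1/54)))/(√19 + 20) = (9 + (-50/13 - 17/54))/(20 + √19) = (9 - 2921/702)/(20 + √19) = 3397/(702*(20 + √19)) ≈ 0.19866)
w(y, R(5 + 1*0, 3)) - 42002 = 99 - 42002 = -41903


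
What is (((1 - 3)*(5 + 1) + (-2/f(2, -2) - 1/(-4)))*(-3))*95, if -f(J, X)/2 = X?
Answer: 13965/4 ≈ 3491.3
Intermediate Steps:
f(J, X) = -2*X
(((1 - 3)*(5 + 1) + (-2/f(2, -2) - 1/(-4)))*(-3))*95 = (((1 - 3)*(5 + 1) + (-2/((-2*(-2))) - 1/(-4)))*(-3))*95 = ((-2*6 + (-2/4 - 1*(-¼)))*(-3))*95 = ((-12 + (-2*¼ + ¼))*(-3))*95 = ((-12 + (-½ + ¼))*(-3))*95 = ((-12 - ¼)*(-3))*95 = -49/4*(-3)*95 = (147/4)*95 = 13965/4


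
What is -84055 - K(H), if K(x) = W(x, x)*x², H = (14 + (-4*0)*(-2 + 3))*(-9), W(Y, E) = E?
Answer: 1916321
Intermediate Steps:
H = -126 (H = (14 + 0*1)*(-9) = (14 + 0)*(-9) = 14*(-9) = -126)
K(x) = x³ (K(x) = x*x² = x³)
-84055 - K(H) = -84055 - 1*(-126)³ = -84055 - 1*(-2000376) = -84055 + 2000376 = 1916321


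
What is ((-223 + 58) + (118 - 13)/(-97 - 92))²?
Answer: 2220100/81 ≈ 27409.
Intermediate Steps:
((-223 + 58) + (118 - 13)/(-97 - 92))² = (-165 + 105/(-189))² = (-165 + 105*(-1/189))² = (-165 - 5/9)² = (-1490/9)² = 2220100/81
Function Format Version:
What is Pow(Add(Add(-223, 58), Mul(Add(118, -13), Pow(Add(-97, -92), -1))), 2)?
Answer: Rational(2220100, 81) ≈ 27409.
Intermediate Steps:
Pow(Add(Add(-223, 58), Mul(Add(118, -13), Pow(Add(-97, -92), -1))), 2) = Pow(Add(-165, Mul(105, Pow(-189, -1))), 2) = Pow(Add(-165, Mul(105, Rational(-1, 189))), 2) = Pow(Add(-165, Rational(-5, 9)), 2) = Pow(Rational(-1490, 9), 2) = Rational(2220100, 81)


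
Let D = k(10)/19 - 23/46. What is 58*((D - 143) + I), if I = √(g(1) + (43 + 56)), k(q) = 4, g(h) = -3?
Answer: -157905/19 + 232*√6 ≈ -7742.5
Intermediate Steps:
I = 4*√6 (I = √(-3 + (43 + 56)) = √(-3 + 99) = √96 = 4*√6 ≈ 9.7980)
D = -11/38 (D = 4/19 - 23/46 = 4*(1/19) - 23*1/46 = 4/19 - ½ = -11/38 ≈ -0.28947)
58*((D - 143) + I) = 58*((-11/38 - 143) + 4*√6) = 58*(-5445/38 + 4*√6) = -157905/19 + 232*√6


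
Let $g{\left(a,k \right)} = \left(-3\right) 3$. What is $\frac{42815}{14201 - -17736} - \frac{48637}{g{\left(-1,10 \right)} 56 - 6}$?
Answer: $\frac{92656207}{958110} \approx 96.707$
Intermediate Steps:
$g{\left(a,k \right)} = -9$
$\frac{42815}{14201 - -17736} - \frac{48637}{g{\left(-1,10 \right)} 56 - 6} = \frac{42815}{14201 - -17736} - \frac{48637}{\left(-9\right) 56 - 6} = \frac{42815}{14201 + 17736} - \frac{48637}{-504 - 6} = \frac{42815}{31937} - \frac{48637}{-510} = 42815 \cdot \frac{1}{31937} - - \frac{2861}{30} = \frac{42815}{31937} + \frac{2861}{30} = \frac{92656207}{958110}$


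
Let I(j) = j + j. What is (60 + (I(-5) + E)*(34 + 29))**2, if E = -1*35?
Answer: 7700625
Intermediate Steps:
E = -35
I(j) = 2*j
(60 + (I(-5) + E)*(34 + 29))**2 = (60 + (2*(-5) - 35)*(34 + 29))**2 = (60 + (-10 - 35)*63)**2 = (60 - 45*63)**2 = (60 - 2835)**2 = (-2775)**2 = 7700625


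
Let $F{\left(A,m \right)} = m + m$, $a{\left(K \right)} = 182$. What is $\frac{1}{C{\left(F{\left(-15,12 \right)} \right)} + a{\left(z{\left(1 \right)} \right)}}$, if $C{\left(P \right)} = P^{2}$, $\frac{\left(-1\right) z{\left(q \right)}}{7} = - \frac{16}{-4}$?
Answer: $\frac{1}{758} \approx 0.0013193$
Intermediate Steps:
$z{\left(q \right)} = -28$ ($z{\left(q \right)} = - 7 \left(- \frac{16}{-4}\right) = - 7 \left(\left(-16\right) \left(- \frac{1}{4}\right)\right) = \left(-7\right) 4 = -28$)
$F{\left(A,m \right)} = 2 m$
$\frac{1}{C{\left(F{\left(-15,12 \right)} \right)} + a{\left(z{\left(1 \right)} \right)}} = \frac{1}{\left(2 \cdot 12\right)^{2} + 182} = \frac{1}{24^{2} + 182} = \frac{1}{576 + 182} = \frac{1}{758}$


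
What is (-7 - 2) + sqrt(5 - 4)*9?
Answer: 0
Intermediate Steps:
(-7 - 2) + sqrt(5 - 4)*9 = -9 + sqrt(1)*9 = -9 + 1*9 = -9 + 9 = 0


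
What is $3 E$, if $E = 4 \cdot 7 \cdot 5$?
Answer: $420$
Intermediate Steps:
$E = 140$ ($E = 28 \cdot 5 = 140$)
$3 E = 3 \cdot 140 = 420$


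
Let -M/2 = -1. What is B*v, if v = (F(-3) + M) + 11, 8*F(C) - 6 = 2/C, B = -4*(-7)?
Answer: 1148/3 ≈ 382.67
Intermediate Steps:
B = 28
M = 2 (M = -2*(-1) = 2)
F(C) = 3/4 + 1/(4*C) (F(C) = 3/4 + (2/C)/8 = 3/4 + 1/(4*C))
v = 41/3 (v = ((1/4)*(1 + 3*(-3))/(-3) + 2) + 11 = ((1/4)*(-1/3)*(1 - 9) + 2) + 11 = ((1/4)*(-1/3)*(-8) + 2) + 11 = (2/3 + 2) + 11 = 8/3 + 11 = 41/3 ≈ 13.667)
B*v = 28*(41/3) = 1148/3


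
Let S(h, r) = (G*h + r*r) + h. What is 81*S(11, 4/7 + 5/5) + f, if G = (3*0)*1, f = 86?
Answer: 57674/49 ≈ 1177.0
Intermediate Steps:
G = 0 (G = 0*1 = 0)
S(h, r) = h + r² (S(h, r) = (0*h + r*r) + h = (0 + r²) + h = r² + h = h + r²)
81*S(11, 4/7 + 5/5) + f = 81*(11 + (4/7 + 5/5)²) + 86 = 81*(11 + (4*(⅐) + 5*(⅕))²) + 86 = 81*(11 + (4/7 + 1)²) + 86 = 81*(11 + (11/7)²) + 86 = 81*(11 + 121/49) + 86 = 81*(660/49) + 86 = 53460/49 + 86 = 57674/49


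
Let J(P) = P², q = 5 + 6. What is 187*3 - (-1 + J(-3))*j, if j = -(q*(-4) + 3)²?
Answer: 14009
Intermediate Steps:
q = 11
j = -1681 (j = -(11*(-4) + 3)² = -(-44 + 3)² = -1*(-41)² = -1*1681 = -1681)
187*3 - (-1 + J(-3))*j = 187*3 - (-1 + (-3)²)*(-1681) = 561 - (-1 + 9)*(-1681) = 561 - 8*(-1681) = 561 - 1*(-13448) = 561 + 13448 = 14009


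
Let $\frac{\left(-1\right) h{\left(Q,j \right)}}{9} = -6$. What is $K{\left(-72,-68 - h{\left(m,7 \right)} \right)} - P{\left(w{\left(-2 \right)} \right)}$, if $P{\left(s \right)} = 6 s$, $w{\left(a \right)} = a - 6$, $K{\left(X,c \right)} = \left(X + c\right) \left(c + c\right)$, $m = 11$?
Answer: $47384$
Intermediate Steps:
$h{\left(Q,j \right)} = 54$ ($h{\left(Q,j \right)} = \left(-9\right) \left(-6\right) = 54$)
$K{\left(X,c \right)} = 2 c \left(X + c\right)$ ($K{\left(X,c \right)} = \left(X + c\right) 2 c = 2 c \left(X + c\right)$)
$w{\left(a \right)} = -6 + a$ ($w{\left(a \right)} = a - 6 = -6 + a$)
$K{\left(-72,-68 - h{\left(m,7 \right)} \right)} - P{\left(w{\left(-2 \right)} \right)} = 2 \left(-68 - 54\right) \left(-72 - 122\right) - 6 \left(-6 - 2\right) = 2 \left(-68 - 54\right) \left(-72 - 122\right) - 6 \left(-8\right) = 2 \left(-122\right) \left(-72 - 122\right) - -48 = 2 \left(-122\right) \left(-194\right) + 48 = 47336 + 48 = 47384$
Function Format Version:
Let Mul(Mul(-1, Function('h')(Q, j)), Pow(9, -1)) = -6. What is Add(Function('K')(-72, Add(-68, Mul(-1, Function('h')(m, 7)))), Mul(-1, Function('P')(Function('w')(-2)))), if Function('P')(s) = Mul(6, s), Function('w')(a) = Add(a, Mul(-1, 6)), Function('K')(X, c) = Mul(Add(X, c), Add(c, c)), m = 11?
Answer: 47384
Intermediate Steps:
Function('h')(Q, j) = 54 (Function('h')(Q, j) = Mul(-9, -6) = 54)
Function('K')(X, c) = Mul(2, c, Add(X, c)) (Function('K')(X, c) = Mul(Add(X, c), Mul(2, c)) = Mul(2, c, Add(X, c)))
Function('w')(a) = Add(-6, a) (Function('w')(a) = Add(a, -6) = Add(-6, a))
Add(Function('K')(-72, Add(-68, Mul(-1, Function('h')(m, 7)))), Mul(-1, Function('P')(Function('w')(-2)))) = Add(Mul(2, Add(-68, Mul(-1, 54)), Add(-72, Add(-68, Mul(-1, 54)))), Mul(-1, Mul(6, Add(-6, -2)))) = Add(Mul(2, Add(-68, -54), Add(-72, Add(-68, -54))), Mul(-1, Mul(6, -8))) = Add(Mul(2, -122, Add(-72, -122)), Mul(-1, -48)) = Add(Mul(2, -122, -194), 48) = Add(47336, 48) = 47384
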